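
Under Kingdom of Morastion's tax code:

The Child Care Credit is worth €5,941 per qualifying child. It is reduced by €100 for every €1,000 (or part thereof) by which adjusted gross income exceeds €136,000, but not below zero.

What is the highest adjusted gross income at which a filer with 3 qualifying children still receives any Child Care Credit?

€314,000

Full credit = 3 × €5,941 = €17,823.
After 178 increments the reduction is 178 × €100 = €17,800, leaving €23; one more increment wipes it out. Increment 178 ends at excess 178 × €1,000 = €178,000, so the highest qualifying income is €136,000 + €178,000 = €314,000.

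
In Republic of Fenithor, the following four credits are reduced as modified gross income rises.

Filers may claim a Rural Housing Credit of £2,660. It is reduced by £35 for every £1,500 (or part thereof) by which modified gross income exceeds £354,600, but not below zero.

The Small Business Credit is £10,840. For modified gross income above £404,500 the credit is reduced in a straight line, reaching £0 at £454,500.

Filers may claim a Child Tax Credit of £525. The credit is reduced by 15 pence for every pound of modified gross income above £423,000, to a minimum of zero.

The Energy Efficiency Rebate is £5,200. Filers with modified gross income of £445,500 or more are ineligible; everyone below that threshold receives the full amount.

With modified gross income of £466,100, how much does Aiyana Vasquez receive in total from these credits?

Rural Housing Credit: income exceeds £354,600 by £111,500, which is 75 full-or-partial £1,500 increments; reduction = 75 × £35 = £2,625, leaving £35.
Small Business Credit: £466,100 is at or above £454,500, so the credit is £0.
Child Tax Credit: 15% of the £43,100 excess over £423,000 is £6,465 ≥ base, so the credit is £0.
Energy Efficiency Rebate: £466,100 meets or exceeds the £445,500 cutoff, so the credit is £0.
Total: £35 + £0 + £0 + £0 = £35.

£35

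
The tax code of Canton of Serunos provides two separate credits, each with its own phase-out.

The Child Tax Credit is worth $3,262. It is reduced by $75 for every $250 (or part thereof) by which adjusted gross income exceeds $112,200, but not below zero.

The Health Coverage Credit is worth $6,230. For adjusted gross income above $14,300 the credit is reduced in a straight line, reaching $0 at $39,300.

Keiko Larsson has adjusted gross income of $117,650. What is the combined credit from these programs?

Child Tax Credit: income exceeds $112,200 by $5,450, which is 22 full-or-partial $250 increments; reduction = 22 × $75 = $1,650, leaving $1,612.
Health Coverage Credit: $117,650 is at or above $39,300, so the credit is $0.
Total: $1,612 + $0 = $1,612.

$1,612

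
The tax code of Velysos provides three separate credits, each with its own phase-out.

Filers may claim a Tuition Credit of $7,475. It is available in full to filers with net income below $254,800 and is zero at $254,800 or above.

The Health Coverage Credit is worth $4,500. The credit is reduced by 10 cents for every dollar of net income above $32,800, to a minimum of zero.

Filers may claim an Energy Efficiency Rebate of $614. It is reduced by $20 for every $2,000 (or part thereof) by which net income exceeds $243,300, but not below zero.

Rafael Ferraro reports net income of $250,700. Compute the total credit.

$8,009

Tuition Credit: $250,700 is below the $254,800 cutoff, so the full $7,475 applies.
Health Coverage Credit: 10% of the $217,900 excess over $32,800 is $21,790 ≥ base, so the credit is $0.
Energy Efficiency Rebate: income exceeds $243,300 by $7,400, which is 4 full-or-partial $2,000 increments; reduction = 4 × $20 = $80, leaving $534.
Total: $7,475 + $0 + $534 = $8,009.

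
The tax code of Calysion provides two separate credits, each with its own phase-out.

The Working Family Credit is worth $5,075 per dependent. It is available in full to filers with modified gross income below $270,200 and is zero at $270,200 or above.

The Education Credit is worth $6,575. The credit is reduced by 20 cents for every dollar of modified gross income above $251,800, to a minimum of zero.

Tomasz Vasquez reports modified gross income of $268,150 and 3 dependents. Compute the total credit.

$18,530

Working Family Credit: base = 3 × $5,075 = $15,225. $268,150 is below the $270,200 cutoff, so the full $15,225 applies.
Education Credit: 20% of the $16,350 excess over $251,800 is $3,270; credit = $6,575 − $3,270 = $3,305.
Total: $15,225 + $3,305 = $18,530.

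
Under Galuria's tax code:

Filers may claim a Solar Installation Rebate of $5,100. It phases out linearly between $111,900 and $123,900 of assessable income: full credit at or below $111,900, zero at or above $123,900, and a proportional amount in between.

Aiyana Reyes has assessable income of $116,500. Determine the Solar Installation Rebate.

$3,145

Solar Installation Rebate: $116,500 is $4,600 into a $12,000 phase-out range, leaving 7,400/12,000 of the credit: $5,100 × 7,400/12,000 = $3,145.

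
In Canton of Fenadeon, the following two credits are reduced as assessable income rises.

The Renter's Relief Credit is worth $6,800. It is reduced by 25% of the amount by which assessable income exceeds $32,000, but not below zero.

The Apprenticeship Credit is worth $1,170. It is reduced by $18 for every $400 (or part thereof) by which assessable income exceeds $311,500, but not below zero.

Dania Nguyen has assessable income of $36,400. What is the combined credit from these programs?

Renter's Relief Credit: 25% of the $4,400 excess over $32,000 is $1,100; credit = $6,800 − $1,100 = $5,700.
Apprenticeship Credit: $36,400 is at or below the $311,500 threshold, so the full $1,170 applies.
Total: $5,700 + $1,170 = $6,870.

$6,870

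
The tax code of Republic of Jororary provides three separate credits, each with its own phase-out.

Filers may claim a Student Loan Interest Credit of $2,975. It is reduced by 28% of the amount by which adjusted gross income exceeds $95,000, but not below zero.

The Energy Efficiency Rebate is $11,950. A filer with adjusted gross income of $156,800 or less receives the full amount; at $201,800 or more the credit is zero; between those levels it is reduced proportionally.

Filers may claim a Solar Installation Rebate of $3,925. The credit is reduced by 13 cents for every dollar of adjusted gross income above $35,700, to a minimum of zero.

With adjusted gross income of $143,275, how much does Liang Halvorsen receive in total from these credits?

$11,950

Student Loan Interest Credit: 28% of the $48,275 excess over $95,000 is $13,517 ≥ base, so the credit is $0.
Energy Efficiency Rebate: $143,275 is at or below the $156,800 threshold, so the full $11,950 applies.
Solar Installation Rebate: 13% of the $107,575 excess over $35,700 is $13,984.75 ≥ base, so the credit is $0.
Total: $0 + $11,950 + $0 = $11,950.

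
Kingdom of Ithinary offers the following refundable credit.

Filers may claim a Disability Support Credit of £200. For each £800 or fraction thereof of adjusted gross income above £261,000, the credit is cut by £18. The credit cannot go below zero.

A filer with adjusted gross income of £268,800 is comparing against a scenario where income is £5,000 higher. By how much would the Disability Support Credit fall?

£20

At £268,800 — income exceeds £261,000 by £7,800, which is 10 full-or-partial £800 increments; reduction = 10 × £18 = £180, leaving £20.
At £273,800 — income exceeds £261,000 by £12,800 → 16 increments × £18 = £288 ≥ base, so the credit is £0.
Lost: £20 − £0 = £20.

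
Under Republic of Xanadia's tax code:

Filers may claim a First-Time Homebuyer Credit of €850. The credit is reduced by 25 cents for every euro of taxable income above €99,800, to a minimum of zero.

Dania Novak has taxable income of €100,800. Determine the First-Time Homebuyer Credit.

€600

First-Time Homebuyer Credit: 25% of the €1,000 excess over €99,800 is €250; credit = €850 − €250 = €600.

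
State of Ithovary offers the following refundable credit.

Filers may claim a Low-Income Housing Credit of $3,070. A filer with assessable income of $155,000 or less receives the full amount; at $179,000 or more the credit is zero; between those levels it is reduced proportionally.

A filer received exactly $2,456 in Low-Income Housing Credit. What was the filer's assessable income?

$2,456 is 2,456/3,070 of the full $3,070, so 614/3,070 of the $24,000 range has been used: income = $155,000 + $24,000 × 614/3,070 = $159,800.

$159,800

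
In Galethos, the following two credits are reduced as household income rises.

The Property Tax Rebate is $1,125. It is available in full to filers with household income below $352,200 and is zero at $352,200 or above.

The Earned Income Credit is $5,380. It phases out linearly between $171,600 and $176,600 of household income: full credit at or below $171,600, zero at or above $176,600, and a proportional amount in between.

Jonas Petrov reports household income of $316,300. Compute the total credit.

Property Tax Rebate: $316,300 is below the $352,200 cutoff, so the full $1,125 applies.
Earned Income Credit: $316,300 is at or above $176,600, so the credit is $0.
Total: $1,125 + $0 = $1,125.

$1,125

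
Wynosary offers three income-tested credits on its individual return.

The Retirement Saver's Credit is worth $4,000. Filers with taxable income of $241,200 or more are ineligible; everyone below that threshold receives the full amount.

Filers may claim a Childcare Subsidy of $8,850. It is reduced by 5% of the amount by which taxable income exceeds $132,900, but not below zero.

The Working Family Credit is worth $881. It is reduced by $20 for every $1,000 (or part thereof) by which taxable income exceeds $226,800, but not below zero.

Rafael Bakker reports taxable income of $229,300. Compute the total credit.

$8,851

Retirement Saver's Credit: $229,300 is below the $241,200 cutoff, so the full $4,000 applies.
Childcare Subsidy: 5% of the $96,400 excess over $132,900 is $4,820; credit = $8,850 − $4,820 = $4,030.
Working Family Credit: income exceeds $226,800 by $2,500, which is 3 full-or-partial $1,000 increments; reduction = 3 × $20 = $60, leaving $821.
Total: $4,000 + $4,030 + $821 = $8,851.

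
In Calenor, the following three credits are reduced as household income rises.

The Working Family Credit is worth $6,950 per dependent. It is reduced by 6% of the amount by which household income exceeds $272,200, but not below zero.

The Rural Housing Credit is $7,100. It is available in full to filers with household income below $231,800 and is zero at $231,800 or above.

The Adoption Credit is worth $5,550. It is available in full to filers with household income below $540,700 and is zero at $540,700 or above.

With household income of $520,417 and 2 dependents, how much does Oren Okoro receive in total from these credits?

Working Family Credit: base = 2 × $6,950 = $13,900. 6% of the $248,217 excess over $272,200 is $14,893.02 ≥ base, so the credit is $0.
Rural Housing Credit: $520,417 meets or exceeds the $231,800 cutoff, so the credit is $0.
Adoption Credit: $520,417 is below the $540,700 cutoff, so the full $5,550 applies.
Total: $0 + $0 + $5,550 = $5,550.

$5,550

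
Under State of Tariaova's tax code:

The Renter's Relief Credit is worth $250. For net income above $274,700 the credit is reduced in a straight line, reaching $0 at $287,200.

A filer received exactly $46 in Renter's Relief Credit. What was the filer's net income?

$46 is 46/250 of the full $250, so 204/250 of the $12,500 range has been used: income = $274,700 + $12,500 × 204/250 = $284,900.

$284,900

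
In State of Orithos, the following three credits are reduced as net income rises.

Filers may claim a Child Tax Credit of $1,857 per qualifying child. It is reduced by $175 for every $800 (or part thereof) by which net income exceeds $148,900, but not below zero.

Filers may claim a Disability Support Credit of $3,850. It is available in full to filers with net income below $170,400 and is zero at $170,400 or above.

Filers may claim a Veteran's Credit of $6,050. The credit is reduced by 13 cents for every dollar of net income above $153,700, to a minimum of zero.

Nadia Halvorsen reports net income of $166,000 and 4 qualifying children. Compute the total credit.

$11,879

Child Tax Credit: base = 4 × $1,857 = $7,428. income exceeds $148,900 by $17,100, which is 22 full-or-partial $800 increments; reduction = 22 × $175 = $3,850, leaving $3,578.
Disability Support Credit: $166,000 is below the $170,400 cutoff, so the full $3,850 applies.
Veteran's Credit: 13% of the $12,300 excess over $153,700 is $1,599; credit = $6,050 − $1,599 = $4,451.
Total: $3,578 + $3,850 + $4,451 = $11,879.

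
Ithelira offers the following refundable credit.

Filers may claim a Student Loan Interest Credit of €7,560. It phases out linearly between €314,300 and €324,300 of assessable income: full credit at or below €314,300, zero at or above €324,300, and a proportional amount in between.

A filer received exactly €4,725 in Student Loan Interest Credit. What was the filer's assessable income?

€4,725 is 4,725/7,560 of the full €7,560, so 2,835/7,560 of the €10,000 range has been used: income = €314,300 + €10,000 × 2,835/7,560 = €318,050.

€318,050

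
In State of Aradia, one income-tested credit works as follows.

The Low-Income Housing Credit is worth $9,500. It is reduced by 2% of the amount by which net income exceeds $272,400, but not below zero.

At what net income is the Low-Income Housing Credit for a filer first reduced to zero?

The credit falls by 2% of each dollar above $272,400, so it reaches zero when the excess is $9,500 / 2% = $475,000: income = $272,400 + $475,000 = $747,400.

$747,400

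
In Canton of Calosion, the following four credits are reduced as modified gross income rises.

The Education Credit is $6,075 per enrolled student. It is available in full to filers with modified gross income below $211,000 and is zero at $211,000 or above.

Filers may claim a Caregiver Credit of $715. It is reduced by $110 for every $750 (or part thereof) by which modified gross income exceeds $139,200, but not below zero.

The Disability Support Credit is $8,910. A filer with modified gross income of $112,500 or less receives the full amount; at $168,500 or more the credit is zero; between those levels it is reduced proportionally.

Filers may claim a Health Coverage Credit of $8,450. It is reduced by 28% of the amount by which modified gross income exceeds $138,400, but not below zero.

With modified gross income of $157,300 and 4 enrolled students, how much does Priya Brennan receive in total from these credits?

$29,240

Education Credit: base = 4 × $6,075 = $24,300. $157,300 is below the $211,000 cutoff, so the full $24,300 applies.
Caregiver Credit: income exceeds $139,200 by $18,100 → 25 increments × $110 = $2,750 ≥ base, so the credit is $0.
Disability Support Credit: $157,300 is $44,800 into a $56,000 phase-out range, leaving 11,200/56,000 of the credit: $8,910 × 11,200/56,000 = $1,782.
Health Coverage Credit: 28% of the $18,900 excess over $138,400 is $5,292; credit = $8,450 − $5,292 = $3,158.
Total: $24,300 + $0 + $1,782 + $3,158 = $29,240.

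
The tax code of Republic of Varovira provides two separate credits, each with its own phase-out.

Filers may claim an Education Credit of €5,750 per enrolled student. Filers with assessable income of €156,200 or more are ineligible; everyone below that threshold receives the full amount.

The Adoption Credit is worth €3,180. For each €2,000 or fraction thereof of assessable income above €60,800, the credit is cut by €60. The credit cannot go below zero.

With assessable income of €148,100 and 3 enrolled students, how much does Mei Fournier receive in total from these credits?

€17,790

Education Credit: base = 3 × €5,750 = €17,250. €148,100 is below the €156,200 cutoff, so the full €17,250 applies.
Adoption Credit: income exceeds €60,800 by €87,300, which is 44 full-or-partial €2,000 increments; reduction = 44 × €60 = €2,640, leaving €540.
Total: €17,250 + €540 = €17,790.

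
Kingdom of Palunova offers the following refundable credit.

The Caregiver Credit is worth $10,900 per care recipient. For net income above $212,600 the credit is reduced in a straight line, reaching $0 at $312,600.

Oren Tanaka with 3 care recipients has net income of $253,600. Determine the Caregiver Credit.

$19,293

Caregiver Credit: base = 3 × $10,900 = $32,700. $253,600 is $41,000 into a $100,000 phase-out range, leaving 59,000/100,000 of the credit: $32,700 × 59,000/100,000 = $19,293.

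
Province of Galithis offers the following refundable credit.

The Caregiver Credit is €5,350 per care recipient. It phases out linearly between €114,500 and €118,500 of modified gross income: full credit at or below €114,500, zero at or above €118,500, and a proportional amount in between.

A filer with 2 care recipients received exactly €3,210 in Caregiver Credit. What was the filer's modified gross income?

€117,300

Full credit = 2 × €5,350 = €10,700.
€3,210 is 3,210/10,700 of the full €10,700, so 7,490/10,700 of the €4,000 range has been used: income = €114,500 + €4,000 × 7,490/10,700 = €117,300.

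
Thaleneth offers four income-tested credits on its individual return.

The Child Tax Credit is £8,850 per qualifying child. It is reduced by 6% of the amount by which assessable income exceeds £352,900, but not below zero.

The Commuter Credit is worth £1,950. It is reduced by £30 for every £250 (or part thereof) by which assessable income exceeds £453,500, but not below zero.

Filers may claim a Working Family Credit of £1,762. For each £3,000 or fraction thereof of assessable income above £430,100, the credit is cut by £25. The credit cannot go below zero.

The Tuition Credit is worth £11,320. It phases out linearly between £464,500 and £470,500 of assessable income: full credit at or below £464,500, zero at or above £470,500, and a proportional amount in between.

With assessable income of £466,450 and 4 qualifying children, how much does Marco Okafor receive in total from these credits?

£38,055

Child Tax Credit: base = 4 × £8,850 = £35,400. 6% of the £113,550 excess over £352,900 is £6,813; credit = £35,400 − £6,813 = £28,587.
Commuter Credit: income exceeds £453,500 by £12,950, which is 52 full-or-partial £250 increments; reduction = 52 × £30 = £1,560, leaving £390.
Working Family Credit: income exceeds £430,100 by £36,350, which is 13 full-or-partial £3,000 increments; reduction = 13 × £25 = £325, leaving £1,437.
Tuition Credit: £466,450 is £1,950 into a £6,000 phase-out range, leaving 4,050/6,000 of the credit: £11,320 × 4,050/6,000 = £7,641.
Total: £28,587 + £390 + £1,437 + £7,641 = £38,055.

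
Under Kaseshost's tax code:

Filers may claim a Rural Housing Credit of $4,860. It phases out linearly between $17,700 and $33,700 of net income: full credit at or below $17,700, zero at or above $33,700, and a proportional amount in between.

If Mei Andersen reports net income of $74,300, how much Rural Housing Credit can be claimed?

Rural Housing Credit: $74,300 is at or above $33,700, so the credit is $0.

$0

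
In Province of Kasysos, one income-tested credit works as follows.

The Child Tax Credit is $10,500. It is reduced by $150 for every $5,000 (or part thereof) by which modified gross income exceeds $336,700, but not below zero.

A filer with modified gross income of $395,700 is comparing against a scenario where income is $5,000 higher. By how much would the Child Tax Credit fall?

$150

At $395,700 — income exceeds $336,700 by $59,000, which is 12 full-or-partial $5,000 increments; reduction = 12 × $150 = $1,800, leaving $8,700.
At $400,700 — income exceeds $336,700 by $64,000, which is 13 full-or-partial $5,000 increments; reduction = 13 × $150 = $1,950, leaving $8,550.
Lost: $8,700 − $8,550 = $150.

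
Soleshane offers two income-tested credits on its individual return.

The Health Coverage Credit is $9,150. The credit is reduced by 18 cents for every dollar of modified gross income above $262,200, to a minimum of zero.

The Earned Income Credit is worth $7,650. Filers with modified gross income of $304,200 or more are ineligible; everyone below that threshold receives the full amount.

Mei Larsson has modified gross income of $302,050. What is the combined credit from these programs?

$9,627

Health Coverage Credit: 18% of the $39,850 excess over $262,200 is $7,173; credit = $9,150 − $7,173 = $1,977.
Earned Income Credit: $302,050 is below the $304,200 cutoff, so the full $7,650 applies.
Total: $1,977 + $7,650 = $9,627.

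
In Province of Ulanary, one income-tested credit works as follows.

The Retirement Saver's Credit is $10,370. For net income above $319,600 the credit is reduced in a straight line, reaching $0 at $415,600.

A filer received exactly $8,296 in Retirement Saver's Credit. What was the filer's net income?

$338,800

$8,296 is 8,296/10,370 of the full $10,370, so 2,074/10,370 of the $96,000 range has been used: income = $319,600 + $96,000 × 2,074/10,370 = $338,800.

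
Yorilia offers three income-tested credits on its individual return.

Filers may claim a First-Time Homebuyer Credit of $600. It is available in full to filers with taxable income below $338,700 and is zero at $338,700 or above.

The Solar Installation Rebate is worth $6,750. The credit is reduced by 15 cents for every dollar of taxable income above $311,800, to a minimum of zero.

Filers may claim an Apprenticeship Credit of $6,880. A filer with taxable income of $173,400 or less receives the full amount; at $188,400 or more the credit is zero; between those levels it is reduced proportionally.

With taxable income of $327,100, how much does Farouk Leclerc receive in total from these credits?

First-Time Homebuyer Credit: $327,100 is below the $338,700 cutoff, so the full $600 applies.
Solar Installation Rebate: 15% of the $15,300 excess over $311,800 is $2,295; credit = $6,750 − $2,295 = $4,455.
Apprenticeship Credit: $327,100 is at or above $188,400, so the credit is $0.
Total: $600 + $4,455 + $0 = $5,055.

$5,055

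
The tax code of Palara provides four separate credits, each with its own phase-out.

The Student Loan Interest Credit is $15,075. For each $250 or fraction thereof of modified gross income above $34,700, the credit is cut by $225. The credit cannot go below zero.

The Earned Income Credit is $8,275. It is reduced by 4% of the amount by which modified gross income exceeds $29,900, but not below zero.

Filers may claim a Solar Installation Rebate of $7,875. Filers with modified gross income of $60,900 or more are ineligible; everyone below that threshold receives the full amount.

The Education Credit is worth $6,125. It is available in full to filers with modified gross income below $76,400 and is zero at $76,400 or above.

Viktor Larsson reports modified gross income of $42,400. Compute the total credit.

$29,875

Student Loan Interest Credit: income exceeds $34,700 by $7,700, which is 31 full-or-partial $250 increments; reduction = 31 × $225 = $6,975, leaving $8,100.
Earned Income Credit: 4% of the $12,500 excess over $29,900 is $500; credit = $8,275 − $500 = $7,775.
Solar Installation Rebate: $42,400 is below the $60,900 cutoff, so the full $7,875 applies.
Education Credit: $42,400 is below the $76,400 cutoff, so the full $6,125 applies.
Total: $8,100 + $7,775 + $7,875 + $6,125 = $29,875.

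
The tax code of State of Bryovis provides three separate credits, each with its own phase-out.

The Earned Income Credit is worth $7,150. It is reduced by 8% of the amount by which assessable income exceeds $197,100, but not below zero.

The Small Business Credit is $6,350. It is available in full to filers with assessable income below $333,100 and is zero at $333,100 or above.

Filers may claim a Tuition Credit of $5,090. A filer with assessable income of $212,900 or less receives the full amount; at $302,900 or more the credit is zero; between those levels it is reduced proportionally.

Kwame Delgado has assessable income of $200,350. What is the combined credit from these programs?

Earned Income Credit: 8% of the $3,250 excess over $197,100 is $260; credit = $7,150 − $260 = $6,890.
Small Business Credit: $200,350 is below the $333,100 cutoff, so the full $6,350 applies.
Tuition Credit: $200,350 is at or below the $212,900 threshold, so the full $5,090 applies.
Total: $6,890 + $6,350 + $5,090 = $18,330.

$18,330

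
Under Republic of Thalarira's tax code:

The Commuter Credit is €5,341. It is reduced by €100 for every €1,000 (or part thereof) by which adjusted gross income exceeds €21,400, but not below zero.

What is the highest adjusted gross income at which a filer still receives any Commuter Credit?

After 53 increments the reduction is 53 × €100 = €5,300, leaving €41; one more increment wipes it out. Increment 53 ends at excess 53 × €1,000 = €53,000, so the highest qualifying income is €21,400 + €53,000 = €74,400.

€74,400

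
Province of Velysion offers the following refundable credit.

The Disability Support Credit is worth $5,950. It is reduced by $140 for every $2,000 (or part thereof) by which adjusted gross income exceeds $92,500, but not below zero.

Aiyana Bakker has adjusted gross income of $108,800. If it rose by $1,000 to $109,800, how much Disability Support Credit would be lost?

At $108,800 — income exceeds $92,500 by $16,300, which is 9 full-or-partial $2,000 increments; reduction = 9 × $140 = $1,260, leaving $4,690.
At $109,800 — income exceeds $92,500 by $17,300, which is 9 full-or-partial $2,000 increments; reduction = 9 × $140 = $1,260, leaving $4,690.
Lost: $4,690 − $4,690 = $0.

$0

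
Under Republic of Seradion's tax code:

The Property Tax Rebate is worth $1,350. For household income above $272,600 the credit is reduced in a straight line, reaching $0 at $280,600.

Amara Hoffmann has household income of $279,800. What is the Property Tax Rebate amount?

Property Tax Rebate: $279,800 is $7,200 into a $8,000 phase-out range, leaving 800/8,000 of the credit: $1,350 × 800/8,000 = $135.

$135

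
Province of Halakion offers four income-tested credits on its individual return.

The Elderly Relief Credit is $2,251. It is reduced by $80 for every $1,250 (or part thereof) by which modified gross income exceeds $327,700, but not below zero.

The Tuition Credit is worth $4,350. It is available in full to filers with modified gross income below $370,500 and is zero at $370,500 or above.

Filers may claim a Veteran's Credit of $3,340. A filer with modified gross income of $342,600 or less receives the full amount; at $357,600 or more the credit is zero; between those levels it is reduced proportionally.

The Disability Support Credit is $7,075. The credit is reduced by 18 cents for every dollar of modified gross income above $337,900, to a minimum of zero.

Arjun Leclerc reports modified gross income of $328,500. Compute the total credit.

Elderly Relief Credit: income exceeds $327,700 by $800, which is 1 full-or-partial $1,250 increment; reduction = 1 × $80 = $80, leaving $2,171.
Tuition Credit: $328,500 is below the $370,500 cutoff, so the full $4,350 applies.
Veteran's Credit: $328,500 is at or below the $342,600 threshold, so the full $3,340 applies.
Disability Support Credit: $328,500 is at or below the $337,900 threshold, so the full $7,075 applies.
Total: $2,171 + $4,350 + $3,340 + $7,075 = $16,936.

$16,936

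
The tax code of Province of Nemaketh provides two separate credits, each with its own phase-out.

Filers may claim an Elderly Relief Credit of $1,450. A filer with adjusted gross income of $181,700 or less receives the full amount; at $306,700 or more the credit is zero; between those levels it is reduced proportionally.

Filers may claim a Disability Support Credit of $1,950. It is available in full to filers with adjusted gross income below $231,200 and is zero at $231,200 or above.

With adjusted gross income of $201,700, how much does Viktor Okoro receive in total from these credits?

$3,168

Elderly Relief Credit: $201,700 is $20,000 into a $125,000 phase-out range, leaving 105,000/125,000 of the credit: $1,450 × 105,000/125,000 = $1,218.
Disability Support Credit: $201,700 is below the $231,200 cutoff, so the full $1,950 applies.
Total: $1,218 + $1,950 = $3,168.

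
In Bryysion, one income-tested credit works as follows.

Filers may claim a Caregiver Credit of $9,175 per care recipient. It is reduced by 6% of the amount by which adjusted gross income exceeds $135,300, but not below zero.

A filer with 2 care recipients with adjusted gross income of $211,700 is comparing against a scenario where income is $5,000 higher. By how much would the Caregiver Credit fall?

$300

At $211,700 — base = 2 × $9,175 = $18,350. 6% of the $76,400 excess over $135,300 is $4,584; credit = $18,350 − $4,584 = $13,766.
At $216,700 — base = 2 × $9,175 = $18,350. 6% of the $81,400 excess over $135,300 is $4,884; credit = $18,350 − $4,884 = $13,466.
Lost: $13,766 − $13,466 = $300.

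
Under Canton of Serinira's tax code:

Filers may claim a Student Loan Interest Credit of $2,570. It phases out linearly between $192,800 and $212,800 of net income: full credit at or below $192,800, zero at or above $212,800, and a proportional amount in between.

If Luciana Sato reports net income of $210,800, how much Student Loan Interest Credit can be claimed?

Student Loan Interest Credit: $210,800 is $18,000 into a $20,000 phase-out range, leaving 2,000/20,000 of the credit: $2,570 × 2,000/20,000 = $257.

$257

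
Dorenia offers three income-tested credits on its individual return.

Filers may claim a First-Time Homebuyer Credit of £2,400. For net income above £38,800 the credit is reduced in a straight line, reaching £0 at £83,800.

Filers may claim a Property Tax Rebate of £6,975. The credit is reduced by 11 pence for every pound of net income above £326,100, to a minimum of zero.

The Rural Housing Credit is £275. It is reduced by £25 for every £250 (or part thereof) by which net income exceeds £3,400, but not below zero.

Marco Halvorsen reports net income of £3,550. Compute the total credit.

First-Time Homebuyer Credit: £3,550 is at or below the £38,800 threshold, so the full £2,400 applies.
Property Tax Rebate: £3,550 is at or below the £326,100 threshold, so the full £6,975 applies.
Rural Housing Credit: income exceeds £3,400 by £150, which is 1 full-or-partial £250 increment; reduction = 1 × £25 = £25, leaving £250.
Total: £2,400 + £6,975 + £250 = £9,625.

£9,625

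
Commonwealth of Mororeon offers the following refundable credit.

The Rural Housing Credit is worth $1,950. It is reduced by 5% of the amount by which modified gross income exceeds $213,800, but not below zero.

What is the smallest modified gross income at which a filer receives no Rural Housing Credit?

The credit falls by 5% of each dollar above $213,800, so it reaches zero when the excess is $1,950 / 5% = $39,000: income = $213,800 + $39,000 = $252,800.

$252,800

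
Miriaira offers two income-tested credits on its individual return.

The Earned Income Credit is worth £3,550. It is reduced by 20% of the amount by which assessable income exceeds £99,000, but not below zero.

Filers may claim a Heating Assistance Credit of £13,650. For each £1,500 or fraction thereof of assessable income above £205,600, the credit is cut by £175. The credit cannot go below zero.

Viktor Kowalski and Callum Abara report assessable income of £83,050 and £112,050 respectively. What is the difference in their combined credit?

Viktor (£83,050): Earned Income Credit: £83,050 is at or below the £99,000 threshold, so the full £3,550 applies. Heating Assistance Credit: £83,050 is at or below the £205,600 threshold, so the full £13,650 applies. total £3,550 + £13,650 = £17,200
Callum (£112,050): Earned Income Credit: 20% of the £13,050 excess over £99,000 is £2,610; credit = £3,550 − £2,610 = £940. Heating Assistance Credit: £112,050 is at or below the £205,600 threshold, so the full £13,650 applies. total £940 + £13,650 = £14,590
Difference: |£17,200 − £14,590| = £2,610.

£2,610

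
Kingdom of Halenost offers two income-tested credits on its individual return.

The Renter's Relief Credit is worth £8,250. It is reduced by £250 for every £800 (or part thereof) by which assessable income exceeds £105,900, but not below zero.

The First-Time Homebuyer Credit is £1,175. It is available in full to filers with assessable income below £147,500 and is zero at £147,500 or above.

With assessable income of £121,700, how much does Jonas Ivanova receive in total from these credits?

Renter's Relief Credit: income exceeds £105,900 by £15,800, which is 20 full-or-partial £800 increments; reduction = 20 × £250 = £5,000, leaving £3,250.
First-Time Homebuyer Credit: £121,700 is below the £147,500 cutoff, so the full £1,175 applies.
Total: £3,250 + £1,175 = £4,425.

£4,425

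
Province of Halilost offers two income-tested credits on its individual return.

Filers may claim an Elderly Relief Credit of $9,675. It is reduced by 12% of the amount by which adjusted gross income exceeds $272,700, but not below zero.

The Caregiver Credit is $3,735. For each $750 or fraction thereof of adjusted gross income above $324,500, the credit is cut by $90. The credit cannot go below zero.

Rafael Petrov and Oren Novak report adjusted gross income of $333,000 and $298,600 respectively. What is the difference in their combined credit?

$5,208

Rafael ($333,000): Elderly Relief Credit: 12% of the $60,300 excess over $272,700 is $7,236; credit = $9,675 − $7,236 = $2,439. Caregiver Credit: income exceeds $324,500 by $8,500, which is 12 full-or-partial $750 increments; reduction = 12 × $90 = $1,080, leaving $2,655. total $2,439 + $2,655 = $5,094
Oren ($298,600): Elderly Relief Credit: 12% of the $25,900 excess over $272,700 is $3,108; credit = $9,675 − $3,108 = $6,567. Caregiver Credit: $298,600 is at or below the $324,500 threshold, so the full $3,735 applies. total $6,567 + $3,735 = $10,302
Difference: |$5,094 − $10,302| = $5,208.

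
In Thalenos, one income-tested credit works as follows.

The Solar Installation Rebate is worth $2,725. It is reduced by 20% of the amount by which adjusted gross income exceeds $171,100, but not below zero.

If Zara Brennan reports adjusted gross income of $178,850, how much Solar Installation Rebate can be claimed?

Solar Installation Rebate: 20% of the $7,750 excess over $171,100 is $1,550; credit = $2,725 − $1,550 = $1,175.

$1,175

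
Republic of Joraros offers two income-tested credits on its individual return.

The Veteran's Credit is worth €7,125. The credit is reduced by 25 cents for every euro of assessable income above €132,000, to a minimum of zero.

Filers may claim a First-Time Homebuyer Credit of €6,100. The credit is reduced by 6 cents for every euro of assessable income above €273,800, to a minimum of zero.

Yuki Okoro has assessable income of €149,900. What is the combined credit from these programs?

€8,750

Veteran's Credit: 25% of the €17,900 excess over €132,000 is €4,475; credit = €7,125 − €4,475 = €2,650.
First-Time Homebuyer Credit: €149,900 is at or below the €273,800 threshold, so the full €6,100 applies.
Total: €2,650 + €6,100 = €8,750.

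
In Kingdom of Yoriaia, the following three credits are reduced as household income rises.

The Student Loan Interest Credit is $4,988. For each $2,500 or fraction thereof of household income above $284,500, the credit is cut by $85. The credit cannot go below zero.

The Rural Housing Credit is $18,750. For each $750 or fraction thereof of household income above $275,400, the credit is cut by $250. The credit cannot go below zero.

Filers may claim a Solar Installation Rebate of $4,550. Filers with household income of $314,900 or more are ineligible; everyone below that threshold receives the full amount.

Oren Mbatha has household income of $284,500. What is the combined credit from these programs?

$25,038

Student Loan Interest Credit: $284,500 is at or below the $284,500 threshold, so the full $4,988 applies.
Rural Housing Credit: income exceeds $275,400 by $9,100, which is 13 full-or-partial $750 increments; reduction = 13 × $250 = $3,250, leaving $15,500.
Solar Installation Rebate: $284,500 is below the $314,900 cutoff, so the full $4,550 applies.
Total: $4,988 + $15,500 + $4,550 = $25,038.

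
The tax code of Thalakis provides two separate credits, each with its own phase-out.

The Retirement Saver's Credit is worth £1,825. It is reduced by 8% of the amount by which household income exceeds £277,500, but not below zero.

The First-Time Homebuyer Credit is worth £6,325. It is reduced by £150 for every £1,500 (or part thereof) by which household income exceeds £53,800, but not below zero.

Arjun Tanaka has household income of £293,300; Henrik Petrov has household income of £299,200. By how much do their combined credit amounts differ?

Arjun (£293,300): Retirement Saver's Credit: 8% of the £15,800 excess over £277,500 is £1,264; credit = £1,825 − £1,264 = £561. First-Time Homebuyer Credit: income exceeds £53,800 by £239,500 → 160 increments × £150 = £24,000 ≥ base, so the credit is £0. total £561 + £0 = £561
Henrik (£299,200): Retirement Saver's Credit: 8% of the £21,700 excess over £277,500 is £1,736; credit = £1,825 − £1,736 = £89. First-Time Homebuyer Credit: income exceeds £53,800 by £245,400 → 164 increments × £150 = £24,600 ≥ base, so the credit is £0. total £89 + £0 = £89
Difference: |£561 − £89| = £472.

£472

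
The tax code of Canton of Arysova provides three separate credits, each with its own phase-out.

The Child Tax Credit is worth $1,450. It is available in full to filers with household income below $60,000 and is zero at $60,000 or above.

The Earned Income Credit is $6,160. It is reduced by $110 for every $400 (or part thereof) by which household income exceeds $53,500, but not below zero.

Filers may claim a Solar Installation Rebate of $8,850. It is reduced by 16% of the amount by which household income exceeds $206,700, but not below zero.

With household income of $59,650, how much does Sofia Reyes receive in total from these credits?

$14,700

Child Tax Credit: $59,650 is below the $60,000 cutoff, so the full $1,450 applies.
Earned Income Credit: income exceeds $53,500 by $6,150, which is 16 full-or-partial $400 increments; reduction = 16 × $110 = $1,760, leaving $4,400.
Solar Installation Rebate: $59,650 is at or below the $206,700 threshold, so the full $8,850 applies.
Total: $1,450 + $4,400 + $8,850 = $14,700.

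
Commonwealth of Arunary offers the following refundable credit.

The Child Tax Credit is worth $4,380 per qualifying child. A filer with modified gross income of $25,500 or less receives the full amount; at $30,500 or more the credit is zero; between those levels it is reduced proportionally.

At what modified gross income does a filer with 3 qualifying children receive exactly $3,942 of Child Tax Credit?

Full credit = 3 × $4,380 = $13,140.
$3,942 is 3,942/13,140 of the full $13,140, so 9,198/13,140 of the $5,000 range has been used: income = $25,500 + $5,000 × 9,198/13,140 = $29,000.

$29,000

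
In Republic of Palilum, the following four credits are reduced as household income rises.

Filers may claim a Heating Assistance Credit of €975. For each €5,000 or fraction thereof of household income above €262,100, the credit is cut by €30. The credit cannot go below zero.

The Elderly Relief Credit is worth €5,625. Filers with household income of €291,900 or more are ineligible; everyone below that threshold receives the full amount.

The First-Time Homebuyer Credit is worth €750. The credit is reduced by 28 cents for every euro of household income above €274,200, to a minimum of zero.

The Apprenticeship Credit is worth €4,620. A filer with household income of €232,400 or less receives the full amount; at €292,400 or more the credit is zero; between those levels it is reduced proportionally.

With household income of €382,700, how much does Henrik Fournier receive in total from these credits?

€225

Heating Assistance Credit: income exceeds €262,100 by €120,600, which is 25 full-or-partial €5,000 increments; reduction = 25 × €30 = €750, leaving €225.
Elderly Relief Credit: €382,700 meets or exceeds the €291,900 cutoff, so the credit is €0.
First-Time Homebuyer Credit: 28% of the €108,500 excess over €274,200 is €30,380 ≥ base, so the credit is €0.
Apprenticeship Credit: €382,700 is at or above €292,400, so the credit is €0.
Total: €225 + €0 + €0 + €0 = €225.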